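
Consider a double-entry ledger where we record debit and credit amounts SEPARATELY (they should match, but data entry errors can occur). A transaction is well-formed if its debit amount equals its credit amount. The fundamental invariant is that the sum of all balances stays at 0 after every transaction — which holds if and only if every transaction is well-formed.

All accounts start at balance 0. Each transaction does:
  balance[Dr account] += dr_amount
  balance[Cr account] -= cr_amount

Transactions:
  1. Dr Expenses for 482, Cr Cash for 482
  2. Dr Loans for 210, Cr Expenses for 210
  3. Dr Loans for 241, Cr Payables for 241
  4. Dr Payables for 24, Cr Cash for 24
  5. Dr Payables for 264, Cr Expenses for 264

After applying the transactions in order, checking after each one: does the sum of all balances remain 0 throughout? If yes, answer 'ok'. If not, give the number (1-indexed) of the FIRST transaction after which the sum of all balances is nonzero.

After txn 1: dr=482 cr=482 sum_balances=0
After txn 2: dr=210 cr=210 sum_balances=0
After txn 3: dr=241 cr=241 sum_balances=0
After txn 4: dr=24 cr=24 sum_balances=0
After txn 5: dr=264 cr=264 sum_balances=0

Answer: ok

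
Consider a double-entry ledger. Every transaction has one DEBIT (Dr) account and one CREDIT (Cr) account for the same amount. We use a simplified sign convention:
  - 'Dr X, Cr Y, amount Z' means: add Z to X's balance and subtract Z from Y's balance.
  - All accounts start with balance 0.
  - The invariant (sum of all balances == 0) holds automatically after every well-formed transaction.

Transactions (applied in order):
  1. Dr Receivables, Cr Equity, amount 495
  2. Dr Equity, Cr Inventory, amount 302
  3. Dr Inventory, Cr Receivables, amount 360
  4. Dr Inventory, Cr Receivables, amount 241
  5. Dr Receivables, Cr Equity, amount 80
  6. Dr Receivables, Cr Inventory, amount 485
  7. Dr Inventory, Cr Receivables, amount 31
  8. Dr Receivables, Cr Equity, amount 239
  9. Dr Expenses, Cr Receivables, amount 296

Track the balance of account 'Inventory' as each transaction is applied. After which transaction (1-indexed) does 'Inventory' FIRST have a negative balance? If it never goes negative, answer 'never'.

After txn 1: Inventory=0
After txn 2: Inventory=-302

Answer: 2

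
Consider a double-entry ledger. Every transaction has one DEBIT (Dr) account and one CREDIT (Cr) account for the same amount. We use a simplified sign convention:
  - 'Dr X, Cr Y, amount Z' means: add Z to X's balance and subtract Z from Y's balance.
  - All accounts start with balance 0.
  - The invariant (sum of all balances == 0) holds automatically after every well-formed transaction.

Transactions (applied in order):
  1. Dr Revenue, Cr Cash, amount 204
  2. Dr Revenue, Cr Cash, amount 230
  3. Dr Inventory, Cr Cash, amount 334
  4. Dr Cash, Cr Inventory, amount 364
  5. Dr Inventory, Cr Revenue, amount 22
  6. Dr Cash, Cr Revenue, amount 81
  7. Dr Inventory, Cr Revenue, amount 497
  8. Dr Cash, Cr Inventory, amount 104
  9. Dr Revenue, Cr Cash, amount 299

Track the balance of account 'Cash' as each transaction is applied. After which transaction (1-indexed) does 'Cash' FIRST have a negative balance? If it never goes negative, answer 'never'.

After txn 1: Cash=-204

Answer: 1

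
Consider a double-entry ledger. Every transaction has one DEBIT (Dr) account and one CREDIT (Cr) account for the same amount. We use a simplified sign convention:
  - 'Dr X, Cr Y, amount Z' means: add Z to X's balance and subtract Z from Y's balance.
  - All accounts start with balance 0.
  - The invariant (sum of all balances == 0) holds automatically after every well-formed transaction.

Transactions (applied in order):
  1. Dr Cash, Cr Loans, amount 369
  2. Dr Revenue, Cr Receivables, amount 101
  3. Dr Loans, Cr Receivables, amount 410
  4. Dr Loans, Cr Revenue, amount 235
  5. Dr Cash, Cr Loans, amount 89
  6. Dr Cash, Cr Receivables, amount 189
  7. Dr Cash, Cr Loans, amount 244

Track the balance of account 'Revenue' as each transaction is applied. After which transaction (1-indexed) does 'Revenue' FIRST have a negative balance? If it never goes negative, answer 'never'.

After txn 1: Revenue=0
After txn 2: Revenue=101
After txn 3: Revenue=101
After txn 4: Revenue=-134

Answer: 4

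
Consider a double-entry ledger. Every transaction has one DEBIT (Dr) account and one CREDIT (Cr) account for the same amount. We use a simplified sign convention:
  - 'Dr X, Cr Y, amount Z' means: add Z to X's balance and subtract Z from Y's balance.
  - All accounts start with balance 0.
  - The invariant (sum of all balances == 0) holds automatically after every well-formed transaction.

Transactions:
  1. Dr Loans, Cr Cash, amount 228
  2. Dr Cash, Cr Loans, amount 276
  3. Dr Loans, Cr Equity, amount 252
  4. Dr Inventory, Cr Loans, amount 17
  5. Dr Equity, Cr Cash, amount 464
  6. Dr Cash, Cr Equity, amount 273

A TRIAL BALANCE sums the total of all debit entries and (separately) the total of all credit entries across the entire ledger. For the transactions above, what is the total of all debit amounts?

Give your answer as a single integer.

Answer: 1510

Derivation:
Txn 1: debit+=228
Txn 2: debit+=276
Txn 3: debit+=252
Txn 4: debit+=17
Txn 5: debit+=464
Txn 6: debit+=273
Total debits = 1510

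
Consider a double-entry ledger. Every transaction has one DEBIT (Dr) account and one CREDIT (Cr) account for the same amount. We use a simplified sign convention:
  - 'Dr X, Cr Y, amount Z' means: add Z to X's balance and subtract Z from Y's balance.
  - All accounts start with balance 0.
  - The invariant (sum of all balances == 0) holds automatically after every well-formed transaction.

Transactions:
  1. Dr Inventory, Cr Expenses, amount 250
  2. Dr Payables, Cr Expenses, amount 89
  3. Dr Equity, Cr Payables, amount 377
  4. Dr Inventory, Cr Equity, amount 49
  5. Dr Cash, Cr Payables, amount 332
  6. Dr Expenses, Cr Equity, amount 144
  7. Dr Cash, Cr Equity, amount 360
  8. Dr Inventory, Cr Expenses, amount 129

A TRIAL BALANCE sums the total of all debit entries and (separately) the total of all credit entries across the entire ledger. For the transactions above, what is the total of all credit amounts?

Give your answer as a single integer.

Txn 1: credit+=250
Txn 2: credit+=89
Txn 3: credit+=377
Txn 4: credit+=49
Txn 5: credit+=332
Txn 6: credit+=144
Txn 7: credit+=360
Txn 8: credit+=129
Total credits = 1730

Answer: 1730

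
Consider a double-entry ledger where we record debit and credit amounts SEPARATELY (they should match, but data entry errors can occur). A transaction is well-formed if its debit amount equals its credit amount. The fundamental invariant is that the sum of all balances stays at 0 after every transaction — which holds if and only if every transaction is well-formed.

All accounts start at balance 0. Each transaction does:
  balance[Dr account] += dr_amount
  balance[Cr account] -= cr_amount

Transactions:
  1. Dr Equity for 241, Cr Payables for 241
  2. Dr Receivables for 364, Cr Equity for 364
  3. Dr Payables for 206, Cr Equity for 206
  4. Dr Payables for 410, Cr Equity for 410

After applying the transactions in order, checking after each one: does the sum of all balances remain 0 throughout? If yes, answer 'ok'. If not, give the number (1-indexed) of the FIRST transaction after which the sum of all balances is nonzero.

Answer: ok

Derivation:
After txn 1: dr=241 cr=241 sum_balances=0
After txn 2: dr=364 cr=364 sum_balances=0
After txn 3: dr=206 cr=206 sum_balances=0
After txn 4: dr=410 cr=410 sum_balances=0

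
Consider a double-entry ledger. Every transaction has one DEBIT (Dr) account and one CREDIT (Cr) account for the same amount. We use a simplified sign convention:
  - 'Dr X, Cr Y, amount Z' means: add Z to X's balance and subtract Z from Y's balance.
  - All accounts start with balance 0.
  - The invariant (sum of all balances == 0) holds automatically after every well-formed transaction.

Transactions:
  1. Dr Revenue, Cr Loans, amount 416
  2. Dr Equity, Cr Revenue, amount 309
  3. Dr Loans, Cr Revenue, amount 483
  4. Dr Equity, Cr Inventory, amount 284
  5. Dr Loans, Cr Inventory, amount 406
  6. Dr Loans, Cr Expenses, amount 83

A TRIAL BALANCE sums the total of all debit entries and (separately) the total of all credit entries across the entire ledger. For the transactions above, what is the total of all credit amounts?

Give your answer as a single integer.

Txn 1: credit+=416
Txn 2: credit+=309
Txn 3: credit+=483
Txn 4: credit+=284
Txn 5: credit+=406
Txn 6: credit+=83
Total credits = 1981

Answer: 1981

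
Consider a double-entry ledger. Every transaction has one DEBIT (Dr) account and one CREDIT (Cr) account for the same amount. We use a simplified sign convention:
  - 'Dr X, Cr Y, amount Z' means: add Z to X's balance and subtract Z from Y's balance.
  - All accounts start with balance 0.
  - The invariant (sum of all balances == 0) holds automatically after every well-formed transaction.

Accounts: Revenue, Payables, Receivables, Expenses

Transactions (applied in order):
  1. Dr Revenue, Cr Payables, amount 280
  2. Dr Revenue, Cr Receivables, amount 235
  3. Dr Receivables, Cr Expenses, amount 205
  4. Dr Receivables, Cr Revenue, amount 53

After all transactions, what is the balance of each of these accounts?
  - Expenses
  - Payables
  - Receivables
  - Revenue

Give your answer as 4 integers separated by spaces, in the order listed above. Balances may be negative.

Answer: -205 -280 23 462

Derivation:
After txn 1 (Dr Revenue, Cr Payables, amount 280): Payables=-280 Revenue=280
After txn 2 (Dr Revenue, Cr Receivables, amount 235): Payables=-280 Receivables=-235 Revenue=515
After txn 3 (Dr Receivables, Cr Expenses, amount 205): Expenses=-205 Payables=-280 Receivables=-30 Revenue=515
After txn 4 (Dr Receivables, Cr Revenue, amount 53): Expenses=-205 Payables=-280 Receivables=23 Revenue=462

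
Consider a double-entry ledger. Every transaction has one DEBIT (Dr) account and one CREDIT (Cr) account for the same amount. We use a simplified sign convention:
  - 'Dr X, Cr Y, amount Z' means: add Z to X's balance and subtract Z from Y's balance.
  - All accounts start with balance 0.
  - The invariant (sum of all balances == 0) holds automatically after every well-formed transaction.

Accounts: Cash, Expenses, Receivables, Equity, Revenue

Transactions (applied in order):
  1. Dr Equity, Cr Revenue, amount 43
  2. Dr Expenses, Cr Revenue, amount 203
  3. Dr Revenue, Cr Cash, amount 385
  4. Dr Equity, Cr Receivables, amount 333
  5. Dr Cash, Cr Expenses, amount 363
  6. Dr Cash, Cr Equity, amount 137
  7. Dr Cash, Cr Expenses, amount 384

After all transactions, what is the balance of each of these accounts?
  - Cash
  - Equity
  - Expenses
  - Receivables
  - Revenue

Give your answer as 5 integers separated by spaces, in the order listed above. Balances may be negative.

After txn 1 (Dr Equity, Cr Revenue, amount 43): Equity=43 Revenue=-43
After txn 2 (Dr Expenses, Cr Revenue, amount 203): Equity=43 Expenses=203 Revenue=-246
After txn 3 (Dr Revenue, Cr Cash, amount 385): Cash=-385 Equity=43 Expenses=203 Revenue=139
After txn 4 (Dr Equity, Cr Receivables, amount 333): Cash=-385 Equity=376 Expenses=203 Receivables=-333 Revenue=139
After txn 5 (Dr Cash, Cr Expenses, amount 363): Cash=-22 Equity=376 Expenses=-160 Receivables=-333 Revenue=139
After txn 6 (Dr Cash, Cr Equity, amount 137): Cash=115 Equity=239 Expenses=-160 Receivables=-333 Revenue=139
After txn 7 (Dr Cash, Cr Expenses, amount 384): Cash=499 Equity=239 Expenses=-544 Receivables=-333 Revenue=139

Answer: 499 239 -544 -333 139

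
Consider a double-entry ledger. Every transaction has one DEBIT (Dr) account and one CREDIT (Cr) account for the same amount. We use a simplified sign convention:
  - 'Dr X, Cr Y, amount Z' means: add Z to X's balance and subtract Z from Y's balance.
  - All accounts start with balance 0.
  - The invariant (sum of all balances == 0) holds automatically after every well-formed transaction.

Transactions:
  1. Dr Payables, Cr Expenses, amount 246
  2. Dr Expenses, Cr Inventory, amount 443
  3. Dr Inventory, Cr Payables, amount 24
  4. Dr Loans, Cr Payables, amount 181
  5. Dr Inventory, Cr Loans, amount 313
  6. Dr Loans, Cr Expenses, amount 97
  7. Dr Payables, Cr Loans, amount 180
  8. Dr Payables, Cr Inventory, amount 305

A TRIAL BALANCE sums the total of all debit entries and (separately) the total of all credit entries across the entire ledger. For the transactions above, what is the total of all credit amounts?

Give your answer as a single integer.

Txn 1: credit+=246
Txn 2: credit+=443
Txn 3: credit+=24
Txn 4: credit+=181
Txn 5: credit+=313
Txn 6: credit+=97
Txn 7: credit+=180
Txn 8: credit+=305
Total credits = 1789

Answer: 1789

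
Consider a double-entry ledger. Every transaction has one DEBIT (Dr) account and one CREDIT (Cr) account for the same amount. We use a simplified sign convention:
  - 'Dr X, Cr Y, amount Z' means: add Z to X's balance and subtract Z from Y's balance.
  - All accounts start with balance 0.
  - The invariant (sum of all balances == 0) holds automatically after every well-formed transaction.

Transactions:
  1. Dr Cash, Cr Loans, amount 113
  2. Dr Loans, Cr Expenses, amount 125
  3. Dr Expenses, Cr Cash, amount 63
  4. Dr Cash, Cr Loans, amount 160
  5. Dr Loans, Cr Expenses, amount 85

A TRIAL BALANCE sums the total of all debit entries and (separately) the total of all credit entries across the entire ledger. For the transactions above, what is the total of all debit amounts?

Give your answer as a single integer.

Txn 1: debit+=113
Txn 2: debit+=125
Txn 3: debit+=63
Txn 4: debit+=160
Txn 5: debit+=85
Total debits = 546

Answer: 546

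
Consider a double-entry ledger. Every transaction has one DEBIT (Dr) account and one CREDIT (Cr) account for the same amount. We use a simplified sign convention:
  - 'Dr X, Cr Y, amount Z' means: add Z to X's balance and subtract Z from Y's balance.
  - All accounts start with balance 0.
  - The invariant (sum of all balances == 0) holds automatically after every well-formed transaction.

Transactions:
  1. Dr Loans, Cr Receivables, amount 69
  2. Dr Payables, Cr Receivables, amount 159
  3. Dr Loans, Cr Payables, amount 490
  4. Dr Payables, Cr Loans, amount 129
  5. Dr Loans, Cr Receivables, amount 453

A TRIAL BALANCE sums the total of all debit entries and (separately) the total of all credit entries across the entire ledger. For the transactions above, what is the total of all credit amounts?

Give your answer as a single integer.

Txn 1: credit+=69
Txn 2: credit+=159
Txn 3: credit+=490
Txn 4: credit+=129
Txn 5: credit+=453
Total credits = 1300

Answer: 1300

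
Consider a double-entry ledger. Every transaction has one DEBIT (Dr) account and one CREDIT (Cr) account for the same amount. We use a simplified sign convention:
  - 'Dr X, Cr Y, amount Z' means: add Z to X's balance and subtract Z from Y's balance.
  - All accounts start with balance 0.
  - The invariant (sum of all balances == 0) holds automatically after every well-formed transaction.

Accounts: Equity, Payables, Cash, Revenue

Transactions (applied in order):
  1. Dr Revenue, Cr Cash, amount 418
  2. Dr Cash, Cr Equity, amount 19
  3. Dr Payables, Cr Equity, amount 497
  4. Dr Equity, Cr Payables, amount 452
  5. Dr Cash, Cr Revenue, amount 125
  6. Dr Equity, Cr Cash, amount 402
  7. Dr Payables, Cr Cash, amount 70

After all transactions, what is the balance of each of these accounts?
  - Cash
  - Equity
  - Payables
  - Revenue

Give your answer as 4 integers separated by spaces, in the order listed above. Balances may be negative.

Answer: -746 338 115 293

Derivation:
After txn 1 (Dr Revenue, Cr Cash, amount 418): Cash=-418 Revenue=418
After txn 2 (Dr Cash, Cr Equity, amount 19): Cash=-399 Equity=-19 Revenue=418
After txn 3 (Dr Payables, Cr Equity, amount 497): Cash=-399 Equity=-516 Payables=497 Revenue=418
After txn 4 (Dr Equity, Cr Payables, amount 452): Cash=-399 Equity=-64 Payables=45 Revenue=418
After txn 5 (Dr Cash, Cr Revenue, amount 125): Cash=-274 Equity=-64 Payables=45 Revenue=293
After txn 6 (Dr Equity, Cr Cash, amount 402): Cash=-676 Equity=338 Payables=45 Revenue=293
After txn 7 (Dr Payables, Cr Cash, amount 70): Cash=-746 Equity=338 Payables=115 Revenue=293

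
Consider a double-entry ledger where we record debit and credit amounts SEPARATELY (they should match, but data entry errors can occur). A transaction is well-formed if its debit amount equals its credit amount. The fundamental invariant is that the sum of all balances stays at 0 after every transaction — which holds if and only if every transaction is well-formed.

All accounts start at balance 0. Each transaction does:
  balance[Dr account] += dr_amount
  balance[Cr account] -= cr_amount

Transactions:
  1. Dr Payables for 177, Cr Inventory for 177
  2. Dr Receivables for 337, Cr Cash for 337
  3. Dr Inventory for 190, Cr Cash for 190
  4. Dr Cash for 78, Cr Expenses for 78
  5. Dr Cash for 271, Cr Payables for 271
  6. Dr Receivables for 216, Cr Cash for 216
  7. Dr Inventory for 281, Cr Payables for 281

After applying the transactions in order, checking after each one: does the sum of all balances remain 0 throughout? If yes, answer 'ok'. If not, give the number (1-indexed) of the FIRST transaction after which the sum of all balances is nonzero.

After txn 1: dr=177 cr=177 sum_balances=0
After txn 2: dr=337 cr=337 sum_balances=0
After txn 3: dr=190 cr=190 sum_balances=0
After txn 4: dr=78 cr=78 sum_balances=0
After txn 5: dr=271 cr=271 sum_balances=0
After txn 6: dr=216 cr=216 sum_balances=0
After txn 7: dr=281 cr=281 sum_balances=0

Answer: ok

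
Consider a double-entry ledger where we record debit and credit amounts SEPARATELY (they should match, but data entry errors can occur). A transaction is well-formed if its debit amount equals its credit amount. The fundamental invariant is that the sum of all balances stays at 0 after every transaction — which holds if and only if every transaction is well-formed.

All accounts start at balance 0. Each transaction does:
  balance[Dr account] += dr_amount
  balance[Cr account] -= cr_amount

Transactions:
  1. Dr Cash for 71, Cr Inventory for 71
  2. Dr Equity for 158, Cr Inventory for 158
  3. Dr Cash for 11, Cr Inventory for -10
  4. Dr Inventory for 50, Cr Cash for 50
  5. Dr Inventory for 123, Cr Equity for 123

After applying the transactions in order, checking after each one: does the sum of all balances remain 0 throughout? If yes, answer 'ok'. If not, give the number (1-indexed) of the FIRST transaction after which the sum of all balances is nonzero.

Answer: 3

Derivation:
After txn 1: dr=71 cr=71 sum_balances=0
After txn 2: dr=158 cr=158 sum_balances=0
After txn 3: dr=11 cr=-10 sum_balances=21
After txn 4: dr=50 cr=50 sum_balances=21
After txn 5: dr=123 cr=123 sum_balances=21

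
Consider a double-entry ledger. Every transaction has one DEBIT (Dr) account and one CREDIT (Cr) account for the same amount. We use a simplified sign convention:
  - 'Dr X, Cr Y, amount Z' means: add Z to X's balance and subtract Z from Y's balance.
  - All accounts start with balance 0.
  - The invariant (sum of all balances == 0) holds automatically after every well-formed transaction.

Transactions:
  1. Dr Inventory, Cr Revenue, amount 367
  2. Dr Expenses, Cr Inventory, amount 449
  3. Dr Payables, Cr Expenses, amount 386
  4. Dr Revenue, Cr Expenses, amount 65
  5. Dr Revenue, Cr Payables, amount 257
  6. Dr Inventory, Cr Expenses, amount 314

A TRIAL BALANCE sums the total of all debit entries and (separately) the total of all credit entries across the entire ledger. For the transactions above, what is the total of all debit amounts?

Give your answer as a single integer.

Txn 1: debit+=367
Txn 2: debit+=449
Txn 3: debit+=386
Txn 4: debit+=65
Txn 5: debit+=257
Txn 6: debit+=314
Total debits = 1838

Answer: 1838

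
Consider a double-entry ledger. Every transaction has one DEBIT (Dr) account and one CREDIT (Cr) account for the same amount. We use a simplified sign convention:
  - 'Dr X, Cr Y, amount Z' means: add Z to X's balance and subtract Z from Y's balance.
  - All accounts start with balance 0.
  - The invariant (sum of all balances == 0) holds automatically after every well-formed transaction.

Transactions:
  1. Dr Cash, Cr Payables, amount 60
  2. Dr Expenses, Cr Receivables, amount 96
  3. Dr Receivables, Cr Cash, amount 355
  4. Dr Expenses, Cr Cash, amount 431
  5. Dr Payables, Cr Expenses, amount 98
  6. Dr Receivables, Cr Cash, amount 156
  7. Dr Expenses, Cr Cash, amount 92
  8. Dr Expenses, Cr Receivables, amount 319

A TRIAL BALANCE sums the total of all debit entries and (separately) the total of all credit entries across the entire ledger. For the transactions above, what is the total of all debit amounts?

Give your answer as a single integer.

Answer: 1607

Derivation:
Txn 1: debit+=60
Txn 2: debit+=96
Txn 3: debit+=355
Txn 4: debit+=431
Txn 5: debit+=98
Txn 6: debit+=156
Txn 7: debit+=92
Txn 8: debit+=319
Total debits = 1607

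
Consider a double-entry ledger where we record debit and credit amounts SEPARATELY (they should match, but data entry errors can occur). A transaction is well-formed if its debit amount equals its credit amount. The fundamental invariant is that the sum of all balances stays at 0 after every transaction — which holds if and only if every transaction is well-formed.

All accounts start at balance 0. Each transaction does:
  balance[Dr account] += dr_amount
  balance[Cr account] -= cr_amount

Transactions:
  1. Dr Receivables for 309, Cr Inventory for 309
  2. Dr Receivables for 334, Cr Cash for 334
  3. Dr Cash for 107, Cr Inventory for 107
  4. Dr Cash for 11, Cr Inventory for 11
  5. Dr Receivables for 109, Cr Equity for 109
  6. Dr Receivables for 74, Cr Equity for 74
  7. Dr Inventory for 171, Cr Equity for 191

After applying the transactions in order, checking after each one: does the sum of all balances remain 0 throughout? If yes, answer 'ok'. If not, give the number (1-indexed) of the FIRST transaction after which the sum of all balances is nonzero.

Answer: 7

Derivation:
After txn 1: dr=309 cr=309 sum_balances=0
After txn 2: dr=334 cr=334 sum_balances=0
After txn 3: dr=107 cr=107 sum_balances=0
After txn 4: dr=11 cr=11 sum_balances=0
After txn 5: dr=109 cr=109 sum_balances=0
After txn 6: dr=74 cr=74 sum_balances=0
After txn 7: dr=171 cr=191 sum_balances=-20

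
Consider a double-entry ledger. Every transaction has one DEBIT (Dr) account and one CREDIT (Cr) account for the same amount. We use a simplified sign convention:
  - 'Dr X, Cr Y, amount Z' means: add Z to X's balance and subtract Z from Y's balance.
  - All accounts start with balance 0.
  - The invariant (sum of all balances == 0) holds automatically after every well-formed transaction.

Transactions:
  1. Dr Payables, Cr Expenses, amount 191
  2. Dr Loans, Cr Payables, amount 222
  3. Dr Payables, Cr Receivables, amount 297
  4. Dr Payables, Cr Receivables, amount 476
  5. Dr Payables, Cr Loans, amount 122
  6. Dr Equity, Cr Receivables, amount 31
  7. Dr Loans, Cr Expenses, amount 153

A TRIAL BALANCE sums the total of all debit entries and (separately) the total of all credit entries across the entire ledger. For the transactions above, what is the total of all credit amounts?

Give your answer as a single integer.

Answer: 1492

Derivation:
Txn 1: credit+=191
Txn 2: credit+=222
Txn 3: credit+=297
Txn 4: credit+=476
Txn 5: credit+=122
Txn 6: credit+=31
Txn 7: credit+=153
Total credits = 1492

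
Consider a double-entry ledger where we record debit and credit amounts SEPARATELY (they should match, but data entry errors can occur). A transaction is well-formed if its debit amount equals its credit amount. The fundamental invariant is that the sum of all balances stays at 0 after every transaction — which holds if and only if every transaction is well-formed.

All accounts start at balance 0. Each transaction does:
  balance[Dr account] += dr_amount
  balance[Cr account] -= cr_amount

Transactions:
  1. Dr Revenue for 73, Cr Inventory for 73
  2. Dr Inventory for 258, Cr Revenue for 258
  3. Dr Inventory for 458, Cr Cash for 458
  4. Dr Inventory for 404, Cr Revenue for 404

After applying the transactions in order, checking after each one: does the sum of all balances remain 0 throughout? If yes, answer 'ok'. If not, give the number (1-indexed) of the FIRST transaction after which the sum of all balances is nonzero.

Answer: ok

Derivation:
After txn 1: dr=73 cr=73 sum_balances=0
After txn 2: dr=258 cr=258 sum_balances=0
After txn 3: dr=458 cr=458 sum_balances=0
After txn 4: dr=404 cr=404 sum_balances=0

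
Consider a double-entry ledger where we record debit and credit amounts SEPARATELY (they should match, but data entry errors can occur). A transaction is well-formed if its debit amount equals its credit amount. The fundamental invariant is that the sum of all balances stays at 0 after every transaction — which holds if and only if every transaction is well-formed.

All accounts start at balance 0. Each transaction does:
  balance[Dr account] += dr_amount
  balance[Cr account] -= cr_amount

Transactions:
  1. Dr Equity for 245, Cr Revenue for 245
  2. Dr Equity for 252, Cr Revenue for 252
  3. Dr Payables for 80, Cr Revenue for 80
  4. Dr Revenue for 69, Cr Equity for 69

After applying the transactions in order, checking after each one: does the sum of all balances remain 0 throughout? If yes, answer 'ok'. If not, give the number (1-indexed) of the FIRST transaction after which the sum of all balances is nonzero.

Answer: ok

Derivation:
After txn 1: dr=245 cr=245 sum_balances=0
After txn 2: dr=252 cr=252 sum_balances=0
After txn 3: dr=80 cr=80 sum_balances=0
After txn 4: dr=69 cr=69 sum_balances=0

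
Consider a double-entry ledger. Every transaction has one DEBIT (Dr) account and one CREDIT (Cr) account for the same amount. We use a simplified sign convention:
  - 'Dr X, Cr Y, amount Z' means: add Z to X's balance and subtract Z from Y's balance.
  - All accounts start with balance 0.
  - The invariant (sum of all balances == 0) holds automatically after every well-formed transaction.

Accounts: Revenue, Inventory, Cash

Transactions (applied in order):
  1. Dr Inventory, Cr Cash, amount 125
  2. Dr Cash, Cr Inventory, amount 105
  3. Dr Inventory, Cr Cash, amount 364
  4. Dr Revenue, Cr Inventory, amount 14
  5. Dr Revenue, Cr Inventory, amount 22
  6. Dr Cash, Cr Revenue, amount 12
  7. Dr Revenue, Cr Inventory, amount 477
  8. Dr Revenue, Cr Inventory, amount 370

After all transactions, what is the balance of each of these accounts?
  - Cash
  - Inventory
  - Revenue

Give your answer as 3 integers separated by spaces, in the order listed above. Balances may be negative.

After txn 1 (Dr Inventory, Cr Cash, amount 125): Cash=-125 Inventory=125
After txn 2 (Dr Cash, Cr Inventory, amount 105): Cash=-20 Inventory=20
After txn 3 (Dr Inventory, Cr Cash, amount 364): Cash=-384 Inventory=384
After txn 4 (Dr Revenue, Cr Inventory, amount 14): Cash=-384 Inventory=370 Revenue=14
After txn 5 (Dr Revenue, Cr Inventory, amount 22): Cash=-384 Inventory=348 Revenue=36
After txn 6 (Dr Cash, Cr Revenue, amount 12): Cash=-372 Inventory=348 Revenue=24
After txn 7 (Dr Revenue, Cr Inventory, amount 477): Cash=-372 Inventory=-129 Revenue=501
After txn 8 (Dr Revenue, Cr Inventory, amount 370): Cash=-372 Inventory=-499 Revenue=871

Answer: -372 -499 871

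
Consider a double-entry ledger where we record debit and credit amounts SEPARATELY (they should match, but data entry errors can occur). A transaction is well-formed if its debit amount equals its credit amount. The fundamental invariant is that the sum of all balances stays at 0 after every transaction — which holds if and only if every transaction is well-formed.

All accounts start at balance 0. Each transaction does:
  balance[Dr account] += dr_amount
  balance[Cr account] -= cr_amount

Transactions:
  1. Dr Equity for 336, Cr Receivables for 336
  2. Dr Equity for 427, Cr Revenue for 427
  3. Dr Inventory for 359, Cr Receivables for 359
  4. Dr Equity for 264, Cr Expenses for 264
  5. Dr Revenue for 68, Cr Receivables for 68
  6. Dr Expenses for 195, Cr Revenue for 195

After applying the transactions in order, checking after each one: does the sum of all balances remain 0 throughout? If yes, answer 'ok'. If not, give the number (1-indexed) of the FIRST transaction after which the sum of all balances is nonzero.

Answer: ok

Derivation:
After txn 1: dr=336 cr=336 sum_balances=0
After txn 2: dr=427 cr=427 sum_balances=0
After txn 3: dr=359 cr=359 sum_balances=0
After txn 4: dr=264 cr=264 sum_balances=0
After txn 5: dr=68 cr=68 sum_balances=0
After txn 6: dr=195 cr=195 sum_balances=0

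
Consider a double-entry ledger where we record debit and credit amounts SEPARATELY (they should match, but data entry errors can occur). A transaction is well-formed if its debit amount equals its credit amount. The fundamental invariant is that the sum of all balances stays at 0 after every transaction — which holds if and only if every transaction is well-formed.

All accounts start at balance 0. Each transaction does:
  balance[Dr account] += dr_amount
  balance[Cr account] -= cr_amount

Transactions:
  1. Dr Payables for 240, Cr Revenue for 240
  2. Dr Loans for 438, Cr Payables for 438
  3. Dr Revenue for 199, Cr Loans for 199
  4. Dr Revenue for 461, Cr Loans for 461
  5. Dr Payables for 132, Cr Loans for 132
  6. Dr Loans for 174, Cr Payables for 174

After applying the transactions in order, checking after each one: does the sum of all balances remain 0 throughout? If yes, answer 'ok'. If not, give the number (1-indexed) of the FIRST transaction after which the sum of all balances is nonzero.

Answer: ok

Derivation:
After txn 1: dr=240 cr=240 sum_balances=0
After txn 2: dr=438 cr=438 sum_balances=0
After txn 3: dr=199 cr=199 sum_balances=0
After txn 4: dr=461 cr=461 sum_balances=0
After txn 5: dr=132 cr=132 sum_balances=0
After txn 6: dr=174 cr=174 sum_balances=0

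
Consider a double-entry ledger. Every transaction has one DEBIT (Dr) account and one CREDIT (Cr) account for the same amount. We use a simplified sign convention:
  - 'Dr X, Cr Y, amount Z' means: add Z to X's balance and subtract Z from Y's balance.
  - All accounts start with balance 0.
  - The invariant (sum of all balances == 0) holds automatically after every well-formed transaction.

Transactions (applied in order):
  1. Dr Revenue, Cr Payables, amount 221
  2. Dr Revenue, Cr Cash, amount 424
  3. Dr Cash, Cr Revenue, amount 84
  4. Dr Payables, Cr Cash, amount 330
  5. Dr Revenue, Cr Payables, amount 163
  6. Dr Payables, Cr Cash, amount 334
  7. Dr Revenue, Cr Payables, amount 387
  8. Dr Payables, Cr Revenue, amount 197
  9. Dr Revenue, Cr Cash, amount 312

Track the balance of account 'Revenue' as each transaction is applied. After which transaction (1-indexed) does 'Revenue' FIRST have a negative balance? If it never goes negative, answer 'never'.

After txn 1: Revenue=221
After txn 2: Revenue=645
After txn 3: Revenue=561
After txn 4: Revenue=561
After txn 5: Revenue=724
After txn 6: Revenue=724
After txn 7: Revenue=1111
After txn 8: Revenue=914
After txn 9: Revenue=1226

Answer: never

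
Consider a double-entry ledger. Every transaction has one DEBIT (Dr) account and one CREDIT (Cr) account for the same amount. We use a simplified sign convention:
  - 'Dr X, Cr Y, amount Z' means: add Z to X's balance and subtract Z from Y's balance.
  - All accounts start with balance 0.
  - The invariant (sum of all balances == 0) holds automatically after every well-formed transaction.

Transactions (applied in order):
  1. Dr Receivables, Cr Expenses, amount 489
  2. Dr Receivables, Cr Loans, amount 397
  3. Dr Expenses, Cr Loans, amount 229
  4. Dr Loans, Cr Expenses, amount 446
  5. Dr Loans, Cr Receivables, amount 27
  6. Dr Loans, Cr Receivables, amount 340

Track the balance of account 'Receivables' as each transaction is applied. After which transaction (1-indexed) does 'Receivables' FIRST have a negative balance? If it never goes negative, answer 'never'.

After txn 1: Receivables=489
After txn 2: Receivables=886
After txn 3: Receivables=886
After txn 4: Receivables=886
After txn 5: Receivables=859
After txn 6: Receivables=519

Answer: never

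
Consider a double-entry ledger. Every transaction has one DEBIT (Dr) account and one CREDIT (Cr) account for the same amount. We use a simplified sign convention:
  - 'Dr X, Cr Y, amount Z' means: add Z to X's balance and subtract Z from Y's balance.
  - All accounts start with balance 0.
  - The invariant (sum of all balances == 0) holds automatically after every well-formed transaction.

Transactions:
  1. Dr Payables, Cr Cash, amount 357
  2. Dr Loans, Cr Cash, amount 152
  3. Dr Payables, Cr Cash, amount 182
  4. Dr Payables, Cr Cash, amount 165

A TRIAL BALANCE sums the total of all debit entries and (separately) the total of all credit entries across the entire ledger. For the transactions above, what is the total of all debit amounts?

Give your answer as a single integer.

Txn 1: debit+=357
Txn 2: debit+=152
Txn 3: debit+=182
Txn 4: debit+=165
Total debits = 856

Answer: 856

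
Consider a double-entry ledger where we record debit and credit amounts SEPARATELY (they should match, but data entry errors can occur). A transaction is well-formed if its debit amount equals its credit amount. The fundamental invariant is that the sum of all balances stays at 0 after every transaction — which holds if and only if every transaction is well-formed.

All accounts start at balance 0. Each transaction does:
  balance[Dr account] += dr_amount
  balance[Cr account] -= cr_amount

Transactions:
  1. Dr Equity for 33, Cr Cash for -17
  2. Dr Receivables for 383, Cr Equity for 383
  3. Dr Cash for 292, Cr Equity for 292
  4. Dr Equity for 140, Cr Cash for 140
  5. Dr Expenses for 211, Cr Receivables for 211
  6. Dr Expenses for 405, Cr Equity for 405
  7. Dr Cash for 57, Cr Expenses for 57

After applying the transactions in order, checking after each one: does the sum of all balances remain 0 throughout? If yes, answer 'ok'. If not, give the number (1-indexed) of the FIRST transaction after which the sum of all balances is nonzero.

After txn 1: dr=33 cr=-17 sum_balances=50
After txn 2: dr=383 cr=383 sum_balances=50
After txn 3: dr=292 cr=292 sum_balances=50
After txn 4: dr=140 cr=140 sum_balances=50
After txn 5: dr=211 cr=211 sum_balances=50
After txn 6: dr=405 cr=405 sum_balances=50
After txn 7: dr=57 cr=57 sum_balances=50

Answer: 1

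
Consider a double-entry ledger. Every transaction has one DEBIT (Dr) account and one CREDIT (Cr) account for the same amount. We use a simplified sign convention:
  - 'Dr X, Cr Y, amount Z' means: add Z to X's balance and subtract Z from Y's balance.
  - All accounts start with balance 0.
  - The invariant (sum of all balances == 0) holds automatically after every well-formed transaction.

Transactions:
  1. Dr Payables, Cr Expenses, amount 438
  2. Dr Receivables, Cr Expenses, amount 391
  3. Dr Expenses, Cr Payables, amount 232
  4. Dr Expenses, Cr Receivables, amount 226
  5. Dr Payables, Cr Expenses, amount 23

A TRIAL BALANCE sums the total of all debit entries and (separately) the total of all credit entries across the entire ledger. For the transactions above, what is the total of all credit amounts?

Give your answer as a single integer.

Answer: 1310

Derivation:
Txn 1: credit+=438
Txn 2: credit+=391
Txn 3: credit+=232
Txn 4: credit+=226
Txn 5: credit+=23
Total credits = 1310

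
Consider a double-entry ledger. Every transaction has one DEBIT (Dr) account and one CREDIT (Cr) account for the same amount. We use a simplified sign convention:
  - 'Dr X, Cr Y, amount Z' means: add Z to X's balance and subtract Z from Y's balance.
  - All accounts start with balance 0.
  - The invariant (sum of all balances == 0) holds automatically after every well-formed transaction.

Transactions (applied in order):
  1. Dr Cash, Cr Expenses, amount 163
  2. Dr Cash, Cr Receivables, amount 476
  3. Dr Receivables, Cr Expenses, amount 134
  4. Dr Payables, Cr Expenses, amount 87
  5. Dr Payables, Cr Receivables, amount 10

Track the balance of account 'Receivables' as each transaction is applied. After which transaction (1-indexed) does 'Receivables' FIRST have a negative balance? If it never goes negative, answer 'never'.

After txn 1: Receivables=0
After txn 2: Receivables=-476

Answer: 2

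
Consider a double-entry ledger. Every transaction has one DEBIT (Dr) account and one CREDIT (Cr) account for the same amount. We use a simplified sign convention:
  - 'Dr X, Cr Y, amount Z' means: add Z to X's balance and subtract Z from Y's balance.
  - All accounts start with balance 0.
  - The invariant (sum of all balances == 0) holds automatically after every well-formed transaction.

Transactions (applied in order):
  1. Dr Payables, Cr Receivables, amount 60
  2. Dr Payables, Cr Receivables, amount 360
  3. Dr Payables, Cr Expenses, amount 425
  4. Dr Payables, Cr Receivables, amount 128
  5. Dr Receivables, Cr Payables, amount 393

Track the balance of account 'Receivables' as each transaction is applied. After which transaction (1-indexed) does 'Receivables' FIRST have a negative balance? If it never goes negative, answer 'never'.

After txn 1: Receivables=-60

Answer: 1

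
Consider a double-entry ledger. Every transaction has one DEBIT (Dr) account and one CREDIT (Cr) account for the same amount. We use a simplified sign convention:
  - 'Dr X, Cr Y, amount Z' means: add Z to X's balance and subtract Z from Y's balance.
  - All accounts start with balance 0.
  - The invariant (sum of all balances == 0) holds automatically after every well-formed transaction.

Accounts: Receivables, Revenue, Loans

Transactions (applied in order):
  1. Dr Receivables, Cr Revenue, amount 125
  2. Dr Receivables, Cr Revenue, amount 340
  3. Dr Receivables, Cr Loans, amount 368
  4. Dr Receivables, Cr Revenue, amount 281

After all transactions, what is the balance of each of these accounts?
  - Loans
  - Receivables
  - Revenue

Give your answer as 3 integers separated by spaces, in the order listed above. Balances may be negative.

After txn 1 (Dr Receivables, Cr Revenue, amount 125): Receivables=125 Revenue=-125
After txn 2 (Dr Receivables, Cr Revenue, amount 340): Receivables=465 Revenue=-465
After txn 3 (Dr Receivables, Cr Loans, amount 368): Loans=-368 Receivables=833 Revenue=-465
After txn 4 (Dr Receivables, Cr Revenue, amount 281): Loans=-368 Receivables=1114 Revenue=-746

Answer: -368 1114 -746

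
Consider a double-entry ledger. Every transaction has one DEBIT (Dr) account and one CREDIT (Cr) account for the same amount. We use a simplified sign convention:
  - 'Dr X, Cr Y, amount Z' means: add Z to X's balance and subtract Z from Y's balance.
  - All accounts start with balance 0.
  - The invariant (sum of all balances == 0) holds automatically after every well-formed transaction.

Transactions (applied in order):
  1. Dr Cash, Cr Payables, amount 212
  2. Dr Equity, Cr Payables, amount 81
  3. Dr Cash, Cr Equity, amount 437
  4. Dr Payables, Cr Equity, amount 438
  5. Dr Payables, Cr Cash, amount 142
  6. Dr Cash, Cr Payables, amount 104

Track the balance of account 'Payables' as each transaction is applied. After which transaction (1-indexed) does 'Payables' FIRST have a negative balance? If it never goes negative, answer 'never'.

Answer: 1

Derivation:
After txn 1: Payables=-212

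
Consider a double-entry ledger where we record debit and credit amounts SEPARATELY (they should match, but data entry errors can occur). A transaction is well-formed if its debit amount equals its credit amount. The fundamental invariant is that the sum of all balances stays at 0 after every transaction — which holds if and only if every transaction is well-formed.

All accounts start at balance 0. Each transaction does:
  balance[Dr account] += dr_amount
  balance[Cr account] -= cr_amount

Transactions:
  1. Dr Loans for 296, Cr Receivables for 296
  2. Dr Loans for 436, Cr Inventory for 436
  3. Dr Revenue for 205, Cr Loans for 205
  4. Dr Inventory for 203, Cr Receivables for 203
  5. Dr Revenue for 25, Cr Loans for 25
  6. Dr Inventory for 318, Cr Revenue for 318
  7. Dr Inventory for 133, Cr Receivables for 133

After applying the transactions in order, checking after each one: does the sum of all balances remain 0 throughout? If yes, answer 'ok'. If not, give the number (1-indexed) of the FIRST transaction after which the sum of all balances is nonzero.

Answer: ok

Derivation:
After txn 1: dr=296 cr=296 sum_balances=0
After txn 2: dr=436 cr=436 sum_balances=0
After txn 3: dr=205 cr=205 sum_balances=0
After txn 4: dr=203 cr=203 sum_balances=0
After txn 5: dr=25 cr=25 sum_balances=0
After txn 6: dr=318 cr=318 sum_balances=0
After txn 7: dr=133 cr=133 sum_balances=0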